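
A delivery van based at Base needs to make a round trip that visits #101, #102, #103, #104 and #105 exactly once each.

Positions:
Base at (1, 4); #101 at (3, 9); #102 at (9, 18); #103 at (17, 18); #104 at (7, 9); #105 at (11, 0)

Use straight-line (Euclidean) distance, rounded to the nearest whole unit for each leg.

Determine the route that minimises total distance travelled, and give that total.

With 5 stops there are 5!/2 = 60 distinct round trips (a route and its reverse cost the same).
Base-#101-#102-#103-#104-#105-Base: 5+11+8+13+10+11 = 58
Base-#101-#102-#103-#105-#104-Base: 5+11+8+19+10+8 = 61
Base-#101-#102-#104-#103-#105-Base: 5+11+9+13+19+11 = 68
Base-#101-#102-#104-#105-#103-Base: 5+11+9+10+19+21 = 75
Base-#101-#102-#105-#103-#104-Base: 5+11+18+19+13+8 = 74
Base-#101-#102-#105-#104-#103-Base: 5+11+18+10+13+21 = 78
Base-#101-#103-#102-#104-#105-Base: 5+17+8+9+10+11 = 60
Base-#101-#103-#102-#105-#104-Base: 5+17+8+18+10+8 = 66
Base-#101-#103-#104-#102-#105-Base: 5+17+13+9+18+11 = 73
Base-#101-#103-#104-#105-#102-Base: 5+17+13+10+18+16 = 79
Base-#101-#103-#105-#102-#104-Base: 5+17+19+18+9+8 = 76
Base-#101-#103-#105-#104-#102-Base: 5+17+19+10+9+16 = 76
Base-#101-#104-#102-#103-#105-Base: 5+4+9+8+19+11 = 56
Base-#101-#104-#102-#105-#103-Base: 5+4+9+18+19+21 = 76
… (46 more)
The minimum is 56.
One optimal route: Base → #101 → #104 → #102 → #103 → #105 → Base (or its reverse).

Shortest round trip = 56.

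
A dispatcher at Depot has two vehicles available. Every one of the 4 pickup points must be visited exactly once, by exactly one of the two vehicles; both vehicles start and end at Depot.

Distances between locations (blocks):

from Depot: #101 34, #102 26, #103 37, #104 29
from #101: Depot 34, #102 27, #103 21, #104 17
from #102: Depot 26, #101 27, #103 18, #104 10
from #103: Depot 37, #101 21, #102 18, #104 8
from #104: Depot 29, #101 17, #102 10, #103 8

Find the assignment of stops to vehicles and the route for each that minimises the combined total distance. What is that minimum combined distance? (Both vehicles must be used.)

Try each way of splitting the stops between the two vehicles (each non-empty) and, for each split, find the best tour for each vehicle:
  {#101} + {#102, #103, #104}: 68 + 81 = 149
  {#102} + {#101, #103, #104}: 52 + 92 = 144
  {#101, #102} + {#103, #104}: 87 + 74 = 161
  {#103} + {#101, #102, #104}: 74 + 87 = 161
  {#101, #103} + {#102, #104}: 92 + 65 = 157
  {#102, #103} + {#101, #104}: 81 + 80 = 161
  … (7 splits in total)
Best: vehicle 1 Depot → #102 → Depot = 52; vehicle 2 Depot → #101 → #103 → #104 → Depot = 92; combined 144.

144 blocks — the smallest possible combined total.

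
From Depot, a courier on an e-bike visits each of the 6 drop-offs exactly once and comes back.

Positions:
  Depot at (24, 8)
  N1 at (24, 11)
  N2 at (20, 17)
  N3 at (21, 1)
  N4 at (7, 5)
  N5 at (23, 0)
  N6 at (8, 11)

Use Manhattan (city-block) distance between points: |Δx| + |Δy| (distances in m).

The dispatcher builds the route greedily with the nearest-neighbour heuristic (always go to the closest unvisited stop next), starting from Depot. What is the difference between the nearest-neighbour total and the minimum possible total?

From Depot: N1=3, N5=9, N3=10, N2=13, N6=19, N4=20 → choose N1 (3).
From N1: N2=10, N5=12, N3=13, N6=16, N4=23 → choose N2 (10).
From N2: N3=17, N6=18, N5=20, N4=25 → choose N3 (17).
From N3: N5=3, N4=18, N6=23 → choose N5 (3).
From N5: N4=21, N6=26 → choose N4 (21).
From N4: N6=7 → choose N6 (7).
NN route Depot → N1 → N2 → N3 → N5 → N4 → N6 → Depot costs 80.
Optimal: Depot → N1 → N2 → N6 → N4 → N3 → N5 → Depot costs 68 (by enumerating all 360 distinct tours).
Excess = 80 − 68 = 12.

The nearest-neighbour route is 12 m longer than optimal.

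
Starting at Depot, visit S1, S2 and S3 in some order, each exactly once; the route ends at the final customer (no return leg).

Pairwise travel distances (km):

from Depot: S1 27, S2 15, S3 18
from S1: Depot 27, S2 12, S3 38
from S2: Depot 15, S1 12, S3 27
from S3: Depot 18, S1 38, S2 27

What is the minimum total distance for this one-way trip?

There are 3! = 6 possible orderings.
Depot → S1 → S2 → S3: 27+12+27 = 66
Depot → S1 → S3 → S2: 27+38+27 = 92
Depot → S2 → S1 → S3: 15+12+38 = 65
Depot → S2 → S3 → S1: 15+27+38 = 80
Depot → S3 → S1 → S2: 18+38+12 = 68
Depot → S3 → S2 → S1: 18+27+12 = 57
The minimum is 57.
One shortest path: Depot → S3 → S2 → S1.

57 km — the minimum one-way total.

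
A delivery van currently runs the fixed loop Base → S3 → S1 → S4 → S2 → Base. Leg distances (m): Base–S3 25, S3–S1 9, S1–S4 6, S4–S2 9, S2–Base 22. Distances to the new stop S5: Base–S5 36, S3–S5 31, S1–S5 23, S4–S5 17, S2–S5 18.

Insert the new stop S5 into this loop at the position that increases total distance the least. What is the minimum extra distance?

Adding 26 m by placing S5 on the S4–S2 leg.

Insertion cost between consecutive stops i–j is d(i,S5) + d(S5,j) − d(i,j):
  between Base and S3: 36 + 31 − 25 = 42
  between S3 and S1: 31 + 23 − 9 = 45
  between S1 and S4: 23 + 17 − 6 = 34
  between S4 and S2: 17 + 18 − 9 = 26
  between S2 and Base: 18 + 36 − 22 = 32
Cheapest insertion is between S4 and S2, adding 26.
New total = 71 + 26 = 97.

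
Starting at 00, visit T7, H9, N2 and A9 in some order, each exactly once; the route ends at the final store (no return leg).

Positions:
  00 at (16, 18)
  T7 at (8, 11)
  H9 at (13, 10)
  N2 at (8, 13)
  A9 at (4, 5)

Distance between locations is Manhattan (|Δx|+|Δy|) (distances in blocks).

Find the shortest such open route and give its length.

Minimum one-way distance = 31 blocks.

There are 4! = 24 possible orderings.
00 - T7 - H9 - N2 - A9: 15+6+8+12 = 41
00 - T7 - H9 - A9 - N2: 15+6+14+12 = 47
00 - T7 - N2 - H9 - A9: 15+2+8+14 = 39
00 - T7 - N2 - A9 - H9: 15+2+12+14 = 43
00 - T7 - A9 - H9 - N2: 15+10+14+8 = 47
00 - T7 - A9 - N2 - H9: 15+10+12+8 = 45
00 - H9 - T7 - N2 - A9: 11+6+2+12 = 31
00 - H9 - T7 - A9 - N2: 11+6+10+12 = 39
00 - H9 - N2 - T7 - A9: 11+8+2+10 = 31
00 - H9 - N2 - A9 - T7: 11+8+12+10 = 41
00 - H9 - A9 - T7 - N2: 11+14+10+2 = 37
00 - H9 - A9 - N2 - T7: 11+14+12+2 = 39
00 - N2 - T7 - H9 - A9: 13+2+6+14 = 35
00 - N2 - T7 - A9 - H9: 13+2+10+14 = 39
… (10 more)
The minimum is 31.
One shortest path: 00 → H9 → T7 → N2 → A9.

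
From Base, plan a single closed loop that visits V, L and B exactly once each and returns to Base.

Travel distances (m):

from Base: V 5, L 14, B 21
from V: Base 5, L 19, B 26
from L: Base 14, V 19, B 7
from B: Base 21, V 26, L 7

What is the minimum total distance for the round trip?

Base-V-L-B-Base: 5+19+7+21 = 52
Base-V-B-L-Base: 5+26+7+14 = 52
Base-L-V-B-Base: 14+19+26+21 = 80
The minimum is 52.
One optimal route: Base → V → L → B → Base (or its reverse).

Minimum total distance: 52 m.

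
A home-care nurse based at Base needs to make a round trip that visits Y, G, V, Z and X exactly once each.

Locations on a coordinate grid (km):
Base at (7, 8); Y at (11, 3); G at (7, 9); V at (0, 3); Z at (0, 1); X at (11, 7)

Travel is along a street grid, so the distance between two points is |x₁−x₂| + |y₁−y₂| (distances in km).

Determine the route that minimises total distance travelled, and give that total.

38 km — the shortest possible round trip.

With 5 stops there are 5!/2 = 60 distinct round trips (a route and its reverse cost the same).
Base→Y→G→V→Z→X→Base: 9+10+13+2+17+5 = 56
Base→Y→G→V→X→Z→Base: 9+10+13+15+17+14 = 78
Base→Y→G→Z→V→X→Base: 9+10+15+2+15+5 = 56
Base→Y→G→Z→X→V→Base: 9+10+15+17+15+12 = 78
Base→Y→G→X→V→Z→Base: 9+10+6+15+2+14 = 56
Base→Y→G→X→Z→V→Base: 9+10+6+17+2+12 = 56
Base→Y→V→G→Z→X→Base: 9+11+13+15+17+5 = 70
Base→Y→V→G→X→Z→Base: 9+11+13+6+17+14 = 70
Base→Y→V→Z→G→X→Base: 9+11+2+15+6+5 = 48
Base→Y→V→Z→X→G→Base: 9+11+2+17+6+1 = 46
Base→Y→V→X→G→Z→Base: 9+11+15+6+15+14 = 70
Base→Y→V→X→Z→G→Base: 9+11+15+17+15+1 = 68
Base→Y→Z→G→V→X→Base: 9+13+15+13+15+5 = 70
Base→Y→Z→G→X→V→Base: 9+13+15+6+15+12 = 70
… (46 more)
Base→G→V→Z→Y→X→Base: 1+13+2+13+4+5 = 38  ← best
The minimum is 38.
One optimal route: Base → G → V → Z → Y → X → Base (or its reverse).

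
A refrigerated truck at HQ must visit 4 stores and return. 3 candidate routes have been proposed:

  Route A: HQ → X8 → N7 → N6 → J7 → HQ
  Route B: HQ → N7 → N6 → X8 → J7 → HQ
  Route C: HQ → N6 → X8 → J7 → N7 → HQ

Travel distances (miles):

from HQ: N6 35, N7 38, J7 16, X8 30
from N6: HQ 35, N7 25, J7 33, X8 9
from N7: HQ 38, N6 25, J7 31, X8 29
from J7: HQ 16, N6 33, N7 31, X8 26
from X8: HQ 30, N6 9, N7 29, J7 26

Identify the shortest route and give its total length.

Route A: 30 + 29 + 25 + 33 + 16 = 133
Route B: 38 + 25 + 9 + 26 + 16 = 114
Route C: 35 + 9 + 26 + 31 + 38 = 139

Shortest is Route B, total 114 miles.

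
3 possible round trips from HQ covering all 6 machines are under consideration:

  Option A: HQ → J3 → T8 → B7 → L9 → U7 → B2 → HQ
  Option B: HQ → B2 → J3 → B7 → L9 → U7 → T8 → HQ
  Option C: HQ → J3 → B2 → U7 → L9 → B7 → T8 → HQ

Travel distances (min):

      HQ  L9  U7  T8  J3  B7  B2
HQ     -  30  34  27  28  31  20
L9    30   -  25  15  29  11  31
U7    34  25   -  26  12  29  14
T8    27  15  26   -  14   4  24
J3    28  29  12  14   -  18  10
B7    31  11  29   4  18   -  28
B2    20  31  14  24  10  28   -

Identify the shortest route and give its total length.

Option A: 28 + 14 + 4 + 11 + 25 + 14 + 20 = 116
Option B: 20 + 10 + 18 + 11 + 25 + 26 + 27 = 137
Option C: 28 + 10 + 14 + 25 + 11 + 4 + 27 = 119

116 min — Option A is the shortest.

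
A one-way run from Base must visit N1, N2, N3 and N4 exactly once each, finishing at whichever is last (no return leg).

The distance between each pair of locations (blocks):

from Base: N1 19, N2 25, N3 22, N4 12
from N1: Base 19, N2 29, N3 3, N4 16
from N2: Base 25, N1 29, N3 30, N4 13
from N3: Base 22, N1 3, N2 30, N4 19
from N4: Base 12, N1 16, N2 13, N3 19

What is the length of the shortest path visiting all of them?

There are 4! = 24 possible orderings.
Base → N1 → N2 → N3 → N4: 19+29+30+19 = 97
Base → N1 → N2 → N4 → N3: 19+29+13+19 = 80
Base → N1 → N3 → N2 → N4: 19+3+30+13 = 65
Base → N1 → N3 → N4 → N2: 19+3+19+13 = 54
Base → N1 → N4 → N2 → N3: 19+16+13+30 = 78
Base → N1 → N4 → N3 → N2: 19+16+19+30 = 84
Base → N2 → N1 → N3 → N4: 25+29+3+19 = 76
Base → N2 → N1 → N4 → N3: 25+29+16+19 = 89
Base → N2 → N3 → N1 → N4: 25+30+3+16 = 74
Base → N2 → N3 → N4 → N1: 25+30+19+16 = 90
Base → N2 → N4 → N1 → N3: 25+13+16+3 = 57
Base → N2 → N4 → N3 → N1: 25+13+19+3 = 60
Base → N3 → N1 → N2 → N4: 22+3+29+13 = 67
Base → N3 → N1 → N4 → N2: 22+3+16+13 = 54
… (10 more)
The minimum is 54.
One shortest path: Base → N1 → N3 → N4 → N2.

Shortest open route: 54 blocks.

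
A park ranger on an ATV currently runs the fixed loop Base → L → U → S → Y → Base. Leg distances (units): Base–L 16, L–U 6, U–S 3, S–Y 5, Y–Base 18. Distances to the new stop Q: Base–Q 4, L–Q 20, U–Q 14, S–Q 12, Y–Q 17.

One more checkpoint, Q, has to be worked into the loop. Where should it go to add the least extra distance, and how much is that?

Adding 3 by placing Q on the Y–Base leg.

Insertion cost between consecutive stops i–j is d(i,Q) + d(Q,j) − d(i,j):
  between Base and L: 4 + 20 − 16 = 8
  between L and U: 20 + 14 − 6 = 28
  between U and S: 14 + 12 − 3 = 23
  between S and Y: 12 + 17 − 5 = 24
  between Y and Base: 17 + 4 − 18 = 3
Cheapest insertion is between Y and Base, adding 3.
New total = 48 + 3 = 51.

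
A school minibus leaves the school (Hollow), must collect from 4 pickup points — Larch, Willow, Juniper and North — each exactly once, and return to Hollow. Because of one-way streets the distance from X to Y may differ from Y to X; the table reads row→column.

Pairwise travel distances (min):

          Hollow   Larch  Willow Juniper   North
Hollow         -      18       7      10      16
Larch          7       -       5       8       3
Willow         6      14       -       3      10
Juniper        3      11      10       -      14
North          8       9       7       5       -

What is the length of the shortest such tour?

Hollow - Larch - Willow - Juniper - North - Hollow: 18+5+3+14+8 = 48
Hollow - Larch - Willow - North - Juniper - Hollow: 18+5+10+5+3 = 41
Hollow - Larch - Juniper - Willow - North - Hollow: 18+8+10+10+8 = 54
Hollow - Larch - Juniper - North - Willow - Hollow: 18+8+14+7+6 = 53
Hollow - Larch - North - Willow - Juniper - Hollow: 18+3+7+3+3 = 34
Hollow - Larch - North - Juniper - Willow - Hollow: 18+3+5+10+6 = 42
Hollow - Willow - Larch - Juniper - North - Hollow: 7+14+8+14+8 = 51
Hollow - Willow - Larch - North - Juniper - Hollow: 7+14+3+5+3 = 32
Hollow - Willow - Juniper - Larch - North - Hollow: 7+3+11+3+8 = 32
Hollow - Willow - Juniper - North - Larch - Hollow: 7+3+14+9+7 = 40
Hollow - Willow - North - Larch - Juniper - Hollow: 7+10+9+8+3 = 37
Hollow - Willow - North - Juniper - Larch - Hollow: 7+10+5+11+7 = 40
Hollow - Juniper - Larch - Willow - North - Hollow: 10+11+5+10+8 = 44
Hollow - Juniper - Larch - North - Willow - Hollow: 10+11+3+7+6 = 37
… (10 more)
The minimum is 32.
One optimal route: Hollow → Willow → Larch → North → Juniper → Hollow.

Shortest round trip = 32 min.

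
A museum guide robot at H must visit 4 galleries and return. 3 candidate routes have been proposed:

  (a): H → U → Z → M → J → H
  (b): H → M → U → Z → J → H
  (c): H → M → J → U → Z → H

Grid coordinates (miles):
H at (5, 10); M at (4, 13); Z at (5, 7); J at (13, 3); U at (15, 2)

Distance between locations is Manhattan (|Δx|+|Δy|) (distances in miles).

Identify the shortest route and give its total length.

(a): 18 + 15 + 7 + 19 + 15 = 74
(b): 4 + 22 + 15 + 12 + 15 = 68
(c): 4 + 19 + 3 + 15 + 3 = 44

44 miles — (c) is the shortest.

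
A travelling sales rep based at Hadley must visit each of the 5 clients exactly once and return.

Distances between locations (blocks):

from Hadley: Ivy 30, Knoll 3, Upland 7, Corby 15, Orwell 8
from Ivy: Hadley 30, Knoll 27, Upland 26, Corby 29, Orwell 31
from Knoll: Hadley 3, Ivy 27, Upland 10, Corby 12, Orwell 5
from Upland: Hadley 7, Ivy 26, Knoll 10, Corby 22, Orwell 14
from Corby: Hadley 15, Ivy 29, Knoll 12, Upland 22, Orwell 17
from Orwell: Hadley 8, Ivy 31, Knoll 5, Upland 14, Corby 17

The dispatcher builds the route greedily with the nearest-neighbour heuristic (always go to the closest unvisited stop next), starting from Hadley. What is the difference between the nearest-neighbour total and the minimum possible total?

Excess over optimum: 16 blocks.

Hadley: Knoll=3, Upland=7, Orwell=8, Corby=15, Ivy=30 ⇒ Knoll
Knoll: Orwell=5, Upland=10, Corby=12, Ivy=27 ⇒ Orwell
Orwell: Upland=14, Corby=17, Ivy=31 ⇒ Upland
Upland: Corby=22, Ivy=26 ⇒ Corby
Corby: Ivy=29 ⇒ Ivy
NN route Hadley → Knoll → Orwell → Upland → Corby → Ivy → Hadley costs 103.
Optimal: Hadley → Knoll → Orwell → Corby → Ivy → Upland → Hadley costs 87 (by enumerating all 60 distinct tours).
Excess = 103 − 87 = 16.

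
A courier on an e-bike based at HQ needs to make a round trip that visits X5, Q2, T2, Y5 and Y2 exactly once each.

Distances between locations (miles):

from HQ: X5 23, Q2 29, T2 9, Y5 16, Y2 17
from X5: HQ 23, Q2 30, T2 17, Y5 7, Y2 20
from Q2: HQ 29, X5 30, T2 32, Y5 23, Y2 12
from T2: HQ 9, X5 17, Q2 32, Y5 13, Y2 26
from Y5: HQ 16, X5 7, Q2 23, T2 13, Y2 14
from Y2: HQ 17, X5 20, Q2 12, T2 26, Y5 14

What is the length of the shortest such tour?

HQ-X5-Q2-T2-Y5-Y2-HQ: 23+30+32+13+14+17 = 129
HQ-X5-Q2-T2-Y2-Y5-HQ: 23+30+32+26+14+16 = 141
HQ-X5-Q2-Y5-T2-Y2-HQ: 23+30+23+13+26+17 = 132
HQ-X5-Q2-Y5-Y2-T2-HQ: 23+30+23+14+26+9 = 125
HQ-X5-Q2-Y2-T2-Y5-HQ: 23+30+12+26+13+16 = 120
HQ-X5-Q2-Y2-Y5-T2-HQ: 23+30+12+14+13+9 = 101
HQ-X5-T2-Q2-Y5-Y2-HQ: 23+17+32+23+14+17 = 126
HQ-X5-T2-Q2-Y2-Y5-HQ: 23+17+32+12+14+16 = 114
HQ-X5-T2-Y5-Q2-Y2-HQ: 23+17+13+23+12+17 = 105
HQ-X5-T2-Y5-Y2-Q2-HQ: 23+17+13+14+12+29 = 108
HQ-X5-T2-Y2-Q2-Y5-HQ: 23+17+26+12+23+16 = 117
HQ-X5-T2-Y2-Y5-Q2-HQ: 23+17+26+14+23+29 = 132
HQ-X5-Y5-Q2-T2-Y2-HQ: 23+7+23+32+26+17 = 128
HQ-X5-Y5-Q2-Y2-T2-HQ: 23+7+23+12+26+9 = 100
… (46 more)
HQ-T2-X5-Y5-Q2-Y2-HQ: 9+17+7+23+12+17 = 85  ← best
The minimum is 85.
One optimal route: HQ → T2 → X5 → Y5 → Q2 → Y2 → HQ (or its reverse).

Shortest round trip = 85 miles.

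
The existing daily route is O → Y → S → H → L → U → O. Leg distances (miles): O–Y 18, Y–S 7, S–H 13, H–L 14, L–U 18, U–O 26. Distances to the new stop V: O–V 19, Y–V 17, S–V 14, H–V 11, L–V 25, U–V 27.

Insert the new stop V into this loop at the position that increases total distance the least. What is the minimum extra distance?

Minimum extra distance: 12 miles, inserting V between S and H.

Insertion cost between consecutive stops i–j is d(i,V) + d(V,j) − d(i,j):
  between O and Y: 19 + 17 − 18 = 18
  between Y and S: 17 + 14 − 7 = 24
  between S and H: 14 + 11 − 13 = 12
  between H and L: 11 + 25 − 14 = 22
  between L and U: 25 + 27 − 18 = 34
  between U and O: 27 + 19 − 26 = 20
Cheapest insertion is between S and H, adding 12.
New total = 96 + 12 = 108.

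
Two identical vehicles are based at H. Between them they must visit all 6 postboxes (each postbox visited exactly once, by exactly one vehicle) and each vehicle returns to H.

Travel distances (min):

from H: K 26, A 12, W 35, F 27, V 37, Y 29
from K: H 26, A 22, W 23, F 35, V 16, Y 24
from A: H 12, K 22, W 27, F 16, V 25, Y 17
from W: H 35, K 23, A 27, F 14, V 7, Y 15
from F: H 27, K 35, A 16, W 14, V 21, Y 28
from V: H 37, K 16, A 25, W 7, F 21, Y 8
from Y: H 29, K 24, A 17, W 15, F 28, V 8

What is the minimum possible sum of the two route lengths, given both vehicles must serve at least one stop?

Try each way of splitting the stops between the two vehicles (each non-empty) and, for each split, find the best tour for each vehicle:
  {K} + {A, W, F, V, Y}: 52 + 85 = 137
  {A} + {K, W, F, V, Y}: 24 + 106 = 130
  {K, A} + {W, F, V, Y}: 60 + 85 = 145
  {W} + {K, A, F, V, Y}: 70 + 106 = 176
  {K, W} + {A, F, V, Y}: 84 + 85 = 169
  {A, W} + {K, F, V, Y}: 74 + 105 = 179
  … (31 splits in total)
Best: vehicle 1 H → A → H = 24; vehicle 2 H → K → V → Y → W → F → H = 106; combined 130.

130 min — the smallest possible combined total.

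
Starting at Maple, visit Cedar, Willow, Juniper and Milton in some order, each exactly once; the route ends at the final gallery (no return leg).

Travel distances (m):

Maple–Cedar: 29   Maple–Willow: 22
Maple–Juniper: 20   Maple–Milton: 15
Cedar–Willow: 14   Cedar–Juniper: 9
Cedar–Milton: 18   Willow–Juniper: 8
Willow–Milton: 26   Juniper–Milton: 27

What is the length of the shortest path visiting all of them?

Minimum one-way distance = 50 m.

There are 4! = 24 possible orderings.
Maple → Cedar → Willow → Juniper → Milton: 29+14+8+27 = 78
Maple → Cedar → Willow → Milton → Juniper: 29+14+26+27 = 96
Maple → Cedar → Juniper → Willow → Milton: 29+9+8+26 = 72
Maple → Cedar → Juniper → Milton → Willow: 29+9+27+26 = 91
Maple → Cedar → Milton → Willow → Juniper: 29+18+26+8 = 81
Maple → Cedar → Milton → Juniper → Willow: 29+18+27+8 = 82
Maple → Willow → Cedar → Juniper → Milton: 22+14+9+27 = 72
Maple → Willow → Cedar → Milton → Juniper: 22+14+18+27 = 81
Maple → Willow → Juniper → Cedar → Milton: 22+8+9+18 = 57
Maple → Willow → Juniper → Milton → Cedar: 22+8+27+18 = 75
Maple → Willow → Milton → Cedar → Juniper: 22+26+18+9 = 75
Maple → Willow → Milton → Juniper → Cedar: 22+26+27+9 = 84
Maple → Juniper → Cedar → Willow → Milton: 20+9+14+26 = 69
Maple → Juniper → Cedar → Milton → Willow: 20+9+18+26 = 73
… (10 more)
Maple → Milton → Cedar → Juniper → Willow: 15+18+9+8 = 50  ← best
The minimum is 50.
One shortest path: Maple → Milton → Cedar → Juniper → Willow.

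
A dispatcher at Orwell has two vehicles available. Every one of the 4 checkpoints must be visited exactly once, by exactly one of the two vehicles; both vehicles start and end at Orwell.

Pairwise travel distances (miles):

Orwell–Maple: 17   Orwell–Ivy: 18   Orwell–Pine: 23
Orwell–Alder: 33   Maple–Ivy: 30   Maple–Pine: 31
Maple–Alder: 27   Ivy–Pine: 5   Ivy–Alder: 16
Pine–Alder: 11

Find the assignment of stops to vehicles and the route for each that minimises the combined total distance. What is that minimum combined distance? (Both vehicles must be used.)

101 miles — the smallest possible combined total.

There are 2^3 − 1 = 7 ways to divide the 4 stops into two non-empty groups. For each, the best each vehicle can do is its own shortest tour through its group:
  {Maple} + {Ivy, Pine, Alder}: 34 + 67 = 101
  {Ivy} + {Maple, Pine, Alder}: 36 + 78 = 114
  {Maple, Ivy} + {Pine, Alder}: 65 + 67 = 132
  {Pine} + {Maple, Ivy, Alder}: 46 + 78 = 124
  {Maple, Pine} + {Ivy, Alder}: 71 + 67 = 138
  {Ivy, Pine} + {Maple, Alder}: 46 + 77 = 123
  … (7 splits in total)
Best: vehicle 1 Orwell → Maple → Orwell = 34; vehicle 2 Orwell → Ivy → Pine → Alder → Orwell = 67; combined 101.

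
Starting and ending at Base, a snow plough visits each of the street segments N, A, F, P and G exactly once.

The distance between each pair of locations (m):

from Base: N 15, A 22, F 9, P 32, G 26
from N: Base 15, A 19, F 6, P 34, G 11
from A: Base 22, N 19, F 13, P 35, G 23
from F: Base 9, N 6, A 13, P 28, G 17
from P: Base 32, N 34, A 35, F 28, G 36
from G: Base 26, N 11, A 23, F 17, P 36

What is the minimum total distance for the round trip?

With 5 stops there are 5!/2 = 60 distinct round trips (a route and its reverse cost the same).
Base - N - A - F - P - G - Base: 15+19+13+28+36+26 = 137
Base - N - A - F - G - P - Base: 15+19+13+17+36+32 = 132
Base - N - A - P - F - G - Base: 15+19+35+28+17+26 = 140
Base - N - A - P - G - F - Base: 15+19+35+36+17+9 = 131
Base - N - A - G - F - P - Base: 15+19+23+17+28+32 = 134
Base - N - A - G - P - F - Base: 15+19+23+36+28+9 = 130
Base - N - F - A - P - G - Base: 15+6+13+35+36+26 = 131
Base - N - F - A - G - P - Base: 15+6+13+23+36+32 = 125
Base - N - F - P - A - G - Base: 15+6+28+35+23+26 = 133
Base - N - F - P - G - A - Base: 15+6+28+36+23+22 = 130
Base - N - F - G - A - P - Base: 15+6+17+23+35+32 = 128
Base - N - F - G - P - A - Base: 15+6+17+36+35+22 = 131
Base - N - P - A - F - G - Base: 15+34+35+13+17+26 = 140
Base - N - P - A - G - F - Base: 15+34+35+23+17+9 = 133
… (46 more)
Base - F - N - G - A - P - Base: 9+6+11+23+35+32 = 116  ← best
The minimum is 116.
One optimal route: Base → F → N → G → A → P → Base (or its reverse).

Minimum total distance: 116 m.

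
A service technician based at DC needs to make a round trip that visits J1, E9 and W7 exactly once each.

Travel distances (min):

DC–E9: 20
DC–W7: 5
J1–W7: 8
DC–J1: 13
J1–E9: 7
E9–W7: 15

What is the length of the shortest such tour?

There are 3 distinct closed tours to check (reversals are equivalent).
DC→J1→E9→W7→DC: 13+7+15+5 = 40
DC→J1→W7→E9→DC: 13+8+15+20 = 56
DC→E9→J1→W7→DC: 20+7+8+5 = 40
The minimum is 40.
One optimal route: DC → J1 → E9 → W7 → DC (or its reverse).

40 min — the shortest possible round trip.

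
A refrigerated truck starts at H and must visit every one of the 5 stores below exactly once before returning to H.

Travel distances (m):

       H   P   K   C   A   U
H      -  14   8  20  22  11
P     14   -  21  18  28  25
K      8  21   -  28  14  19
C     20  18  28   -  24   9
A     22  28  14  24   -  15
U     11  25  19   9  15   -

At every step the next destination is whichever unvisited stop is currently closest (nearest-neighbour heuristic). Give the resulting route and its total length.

78 m along H → K → A → U → C → P → H.

At H the remaining stops are K 8, U 11, P 14, C 20, A 22; go to K.
At K the remaining stops are A 14, U 19, P 21, C 28; go to A.
At A the remaining stops are U 15, C 24, P 28; go to U.
At U the remaining stops are C 9, P 25; go to C.
At C the remaining stops are P 18; go to P.
Return P→H: 14.
Total = 8 + 14 + 15 + 9 + 18 + 14 = 78.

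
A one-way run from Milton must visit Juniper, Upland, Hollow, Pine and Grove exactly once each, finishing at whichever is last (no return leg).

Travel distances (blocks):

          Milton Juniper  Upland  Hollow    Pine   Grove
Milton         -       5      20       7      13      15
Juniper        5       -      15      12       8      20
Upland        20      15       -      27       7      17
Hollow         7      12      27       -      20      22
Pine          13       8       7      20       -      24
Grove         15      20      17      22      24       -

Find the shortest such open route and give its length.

There are 5! = 120 possible orderings.
Milton→Juniper→Upland→Hollow→Pine→Grove: 5+15+27+20+24 = 91
Milton→Juniper→Upland→Hollow→Grove→Pine: 5+15+27+22+24 = 93
Milton→Juniper→Upland→Pine→Hollow→Grove: 5+15+7+20+22 = 69
Milton→Juniper→Upland→Pine→Grove→Hollow: 5+15+7+24+22 = 73
Milton→Juniper→Upland→Grove→Hollow→Pine: 5+15+17+22+20 = 79
Milton→Juniper→Upland→Grove→Pine→Hollow: 5+15+17+24+20 = 81
Milton→Juniper→Hollow→Upland→Pine→Grove: 5+12+27+7+24 = 75
Milton→Juniper→Hollow→Upland→Grove→Pine: 5+12+27+17+24 = 85
Milton→Juniper→Hollow→Pine→Upland→Grove: 5+12+20+7+17 = 61
Milton→Juniper→Hollow→Pine→Grove→Upland: 5+12+20+24+17 = 78
Milton→Juniper→Hollow→Grove→Upland→Pine: 5+12+22+17+7 = 63
Milton→Juniper→Hollow→Grove→Pine→Upland: 5+12+22+24+7 = 70
Milton→Juniper→Pine→Upland→Hollow→Grove: 5+8+7+27+22 = 69
Milton→Juniper→Pine→Upland→Grove→Hollow: 5+8+7+17+22 = 59
… (106 more)
Milton→Hollow→Juniper→Pine→Upland→Grove: 7+12+8+7+17 = 51  ← best
The minimum is 51.
One shortest path: Milton → Hollow → Juniper → Pine → Upland → Grove.

Minimum one-way distance = 51 blocks.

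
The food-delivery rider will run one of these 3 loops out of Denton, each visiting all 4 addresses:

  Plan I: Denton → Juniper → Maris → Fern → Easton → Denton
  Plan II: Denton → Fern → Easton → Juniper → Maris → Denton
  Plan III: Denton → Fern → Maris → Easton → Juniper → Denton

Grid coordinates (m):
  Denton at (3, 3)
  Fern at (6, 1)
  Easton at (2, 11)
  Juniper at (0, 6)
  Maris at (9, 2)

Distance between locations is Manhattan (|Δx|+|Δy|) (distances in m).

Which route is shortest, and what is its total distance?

38 m — Plan III is the shortest.

Plan I: 6 + 13 + 4 + 14 + 9 = 46
Plan II: 5 + 14 + 7 + 13 + 7 = 46
Plan III: 5 + 4 + 16 + 7 + 6 = 38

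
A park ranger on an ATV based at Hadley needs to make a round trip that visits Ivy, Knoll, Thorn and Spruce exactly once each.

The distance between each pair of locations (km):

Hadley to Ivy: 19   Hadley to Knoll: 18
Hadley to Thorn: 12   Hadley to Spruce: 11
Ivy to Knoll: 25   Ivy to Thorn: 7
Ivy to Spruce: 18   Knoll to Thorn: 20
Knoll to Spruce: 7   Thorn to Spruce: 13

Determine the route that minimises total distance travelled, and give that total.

Minimum total distance: 62 km.

Hadley → Ivy → Knoll → Thorn → Spruce → Hadley: 19+25+20+13+11 = 88
Hadley → Ivy → Knoll → Spruce → Thorn → Hadley: 19+25+7+13+12 = 76
Hadley → Ivy → Thorn → Knoll → Spruce → Hadley: 19+7+20+7+11 = 64
Hadley → Ivy → Thorn → Spruce → Knoll → Hadley: 19+7+13+7+18 = 64
Hadley → Ivy → Spruce → Knoll → Thorn → Hadley: 19+18+7+20+12 = 76
Hadley → Ivy → Spruce → Thorn → Knoll → Hadley: 19+18+13+20+18 = 88
Hadley → Knoll → Ivy → Thorn → Spruce → Hadley: 18+25+7+13+11 = 74
Hadley → Knoll → Ivy → Spruce → Thorn → Hadley: 18+25+18+13+12 = 86
Hadley → Knoll → Thorn → Ivy → Spruce → Hadley: 18+20+7+18+11 = 74
Hadley → Knoll → Spruce → Ivy → Thorn → Hadley: 18+7+18+7+12 = 62
Hadley → Thorn → Ivy → Knoll → Spruce → Hadley: 12+7+25+7+11 = 62
Hadley → Thorn → Knoll → Ivy → Spruce → Hadley: 12+20+25+18+11 = 86
The minimum is 62.
One optimal route: Hadley → Knoll → Spruce → Ivy → Thorn → Hadley (or its reverse).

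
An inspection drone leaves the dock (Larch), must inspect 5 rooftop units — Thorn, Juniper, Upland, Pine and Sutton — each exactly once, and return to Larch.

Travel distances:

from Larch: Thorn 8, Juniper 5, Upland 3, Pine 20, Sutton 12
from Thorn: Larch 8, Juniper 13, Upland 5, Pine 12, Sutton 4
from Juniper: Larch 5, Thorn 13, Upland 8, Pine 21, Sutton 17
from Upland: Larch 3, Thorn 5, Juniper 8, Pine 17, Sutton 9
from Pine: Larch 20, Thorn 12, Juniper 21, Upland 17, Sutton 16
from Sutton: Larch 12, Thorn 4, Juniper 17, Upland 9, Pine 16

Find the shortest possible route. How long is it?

With 5 stops there are 5!/2 = 60 distinct round trips (a route and its reverse cost the same).
Larch - Thorn - Juniper - Upland - Pine - Sutton - Larch: 8+13+8+17+16+12 = 74
Larch - Thorn - Juniper - Upland - Sutton - Pine - Larch: 8+13+8+9+16+20 = 74
Larch - Thorn - Juniper - Pine - Upland - Sutton - Larch: 8+13+21+17+9+12 = 80
Larch - Thorn - Juniper - Pine - Sutton - Upland - Larch: 8+13+21+16+9+3 = 70
Larch - Thorn - Juniper - Sutton - Upland - Pine - Larch: 8+13+17+9+17+20 = 84
Larch - Thorn - Juniper - Sutton - Pine - Upland - Larch: 8+13+17+16+17+3 = 74
Larch - Thorn - Upland - Juniper - Pine - Sutton - Larch: 8+5+8+21+16+12 = 70
Larch - Thorn - Upland - Juniper - Sutton - Pine - Larch: 8+5+8+17+16+20 = 74
Larch - Thorn - Upland - Pine - Juniper - Sutton - Larch: 8+5+17+21+17+12 = 80
Larch - Thorn - Upland - Pine - Sutton - Juniper - Larch: 8+5+17+16+17+5 = 68
Larch - Thorn - Upland - Sutton - Juniper - Pine - Larch: 8+5+9+17+21+20 = 80
Larch - Thorn - Upland - Sutton - Pine - Juniper - Larch: 8+5+9+16+21+5 = 64
Larch - Thorn - Pine - Juniper - Upland - Sutton - Larch: 8+12+21+8+9+12 = 70
Larch - Thorn - Pine - Juniper - Sutton - Upland - Larch: 8+12+21+17+9+3 = 70
… (46 more)
Larch - Juniper - Pine - Thorn - Sutton - Upland - Larch: 5+21+12+4+9+3 = 54  ← best
The minimum is 54.
One optimal route: Larch → Juniper → Pine → Thorn → Sutton → Upland → Larch (or its reverse).

Shortest round trip = 54.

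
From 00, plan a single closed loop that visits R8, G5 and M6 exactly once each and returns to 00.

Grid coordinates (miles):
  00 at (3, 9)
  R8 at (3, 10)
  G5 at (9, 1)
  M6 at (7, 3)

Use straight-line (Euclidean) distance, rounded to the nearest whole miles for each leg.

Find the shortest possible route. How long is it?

22 miles — the shortest possible round trip.

With 3 stops there are 3!/2 = 3 distinct round trips (a route and its reverse cost the same).
00→R8→G5→M6→00: 1+11+3+7 = 22
00→R8→M6→G5→00: 1+8+3+10 = 22
00→G5→R8→M6→00: 10+11+8+7 = 36
The minimum is 22.
One optimal route: 00 → R8 → G5 → M6 → 00 (or its reverse).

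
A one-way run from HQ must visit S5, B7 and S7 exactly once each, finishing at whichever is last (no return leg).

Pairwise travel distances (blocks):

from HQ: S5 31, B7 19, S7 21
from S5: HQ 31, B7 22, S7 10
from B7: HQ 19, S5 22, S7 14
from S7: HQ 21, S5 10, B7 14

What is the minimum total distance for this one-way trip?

There are 3! = 6 possible orderings.
HQ → S5 → B7 → S7: 31+22+14 = 67
HQ → S5 → S7 → B7: 31+10+14 = 55
HQ → B7 → S5 → S7: 19+22+10 = 51
HQ → B7 → S7 → S5: 19+14+10 = 43
HQ → S7 → S5 → B7: 21+10+22 = 53
HQ → S7 → B7 → S5: 21+14+22 = 57
The minimum is 43.
One shortest path: HQ → B7 → S7 → S5.

Shortest open route: 43 blocks.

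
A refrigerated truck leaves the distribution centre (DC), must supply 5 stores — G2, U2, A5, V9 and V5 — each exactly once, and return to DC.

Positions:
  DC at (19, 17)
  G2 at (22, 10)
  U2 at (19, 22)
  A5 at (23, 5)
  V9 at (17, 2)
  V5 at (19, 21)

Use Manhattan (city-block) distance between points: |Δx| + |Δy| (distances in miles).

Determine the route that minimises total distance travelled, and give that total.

Minimum total distance: 52 miles.

DC-G2-U2-A5-V9-V5-DC: 10+15+21+9+21+4 = 80
DC-G2-U2-A5-V5-V9-DC: 10+15+21+20+21+17 = 104
DC-G2-U2-V9-A5-V5-DC: 10+15+22+9+20+4 = 80
DC-G2-U2-V9-V5-A5-DC: 10+15+22+21+20+16 = 104
DC-G2-U2-V5-A5-V9-DC: 10+15+1+20+9+17 = 72
DC-G2-U2-V5-V9-A5-DC: 10+15+1+21+9+16 = 72
DC-G2-A5-U2-V9-V5-DC: 10+6+21+22+21+4 = 84
DC-G2-A5-U2-V5-V9-DC: 10+6+21+1+21+17 = 76
DC-G2-A5-V9-U2-V5-DC: 10+6+9+22+1+4 = 52
DC-G2-A5-V9-V5-U2-DC: 10+6+9+21+1+5 = 52
DC-G2-A5-V5-U2-V9-DC: 10+6+20+1+22+17 = 76
DC-G2-A5-V5-V9-U2-DC: 10+6+20+21+22+5 = 84
DC-G2-V9-U2-A5-V5-DC: 10+13+22+21+20+4 = 90
DC-G2-V9-U2-V5-A5-DC: 10+13+22+1+20+16 = 82
… (46 more)
The minimum is 52.
One optimal route: DC → G2 → A5 → V9 → U2 → V5 → DC (or its reverse).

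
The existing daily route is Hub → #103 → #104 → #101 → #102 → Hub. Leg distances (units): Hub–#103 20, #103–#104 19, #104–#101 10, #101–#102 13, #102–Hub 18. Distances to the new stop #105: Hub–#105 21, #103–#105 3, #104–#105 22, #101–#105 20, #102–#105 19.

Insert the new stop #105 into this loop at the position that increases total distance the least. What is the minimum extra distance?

Adding 4 by placing #105 on the Hub–#103 leg.

Insertion cost between consecutive stops i–j is d(i,#105) + d(#105,j) − d(i,j):
  between Hub and #103: 21 + 3 − 20 = 4
  between #103 and #104: 3 + 22 − 19 = 6
  between #104 and #101: 22 + 20 − 10 = 32
  between #101 and #102: 20 + 19 − 13 = 26
  between #102 and Hub: 19 + 21 − 18 = 22
Cheapest insertion is between Hub and #103, adding 4.
New total = 80 + 4 = 84.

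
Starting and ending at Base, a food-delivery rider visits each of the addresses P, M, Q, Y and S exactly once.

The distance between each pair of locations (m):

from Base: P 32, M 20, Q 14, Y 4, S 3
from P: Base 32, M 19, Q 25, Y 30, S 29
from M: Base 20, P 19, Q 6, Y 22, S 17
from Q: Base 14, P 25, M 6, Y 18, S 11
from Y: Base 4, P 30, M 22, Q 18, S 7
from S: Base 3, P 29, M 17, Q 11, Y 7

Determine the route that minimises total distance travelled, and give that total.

There are 60 distinct closed tours to check (reversals are equivalent).
Base - P - M - Q - Y - S - Base: 32+19+6+18+7+3 = 85
Base - P - M - Q - S - Y - Base: 32+19+6+11+7+4 = 79
Base - P - M - Y - Q - S - Base: 32+19+22+18+11+3 = 105
Base - P - M - Y - S - Q - Base: 32+19+22+7+11+14 = 105
Base - P - M - S - Q - Y - Base: 32+19+17+11+18+4 = 101
Base - P - M - S - Y - Q - Base: 32+19+17+7+18+14 = 107
Base - P - Q - M - Y - S - Base: 32+25+6+22+7+3 = 95
Base - P - Q - M - S - Y - Base: 32+25+6+17+7+4 = 91
Base - P - Q - Y - M - S - Base: 32+25+18+22+17+3 = 117
Base - P - Q - Y - S - M - Base: 32+25+18+7+17+20 = 119
Base - P - Q - S - M - Y - Base: 32+25+11+17+22+4 = 111
Base - P - Q - S - Y - M - Base: 32+25+11+7+22+20 = 117
Base - P - Y - M - Q - S - Base: 32+30+22+6+11+3 = 104
Base - P - Y - M - S - Q - Base: 32+30+22+17+11+14 = 126
… (46 more)
Base - Y - P - M - Q - S - Base: 4+30+19+6+11+3 = 73  ← best
The minimum is 73.
One optimal route: Base → Y → P → M → Q → S → Base (or its reverse).

73 m — the shortest possible round trip.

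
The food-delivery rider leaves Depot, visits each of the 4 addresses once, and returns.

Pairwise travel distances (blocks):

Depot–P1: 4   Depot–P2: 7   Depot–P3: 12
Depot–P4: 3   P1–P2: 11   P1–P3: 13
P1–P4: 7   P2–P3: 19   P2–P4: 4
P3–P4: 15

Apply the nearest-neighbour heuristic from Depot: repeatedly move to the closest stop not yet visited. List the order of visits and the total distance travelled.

At Depot the remaining stops are P4 3, P1 4, P2 7, P3 12; go to P4.
At P4 the remaining stops are P2 4, P1 7, P3 15; go to P2.
At P2 the remaining stops are P1 11, P3 19; go to P1.
At P1 the remaining stops are P3 13; go to P3.
Return P3→Depot: 12.
Total = 3 + 4 + 11 + 13 + 12 = 43.

Total distance 43 blocks via the nearest-neighbour route Depot → P4 → P2 → P1 → P3 → Depot.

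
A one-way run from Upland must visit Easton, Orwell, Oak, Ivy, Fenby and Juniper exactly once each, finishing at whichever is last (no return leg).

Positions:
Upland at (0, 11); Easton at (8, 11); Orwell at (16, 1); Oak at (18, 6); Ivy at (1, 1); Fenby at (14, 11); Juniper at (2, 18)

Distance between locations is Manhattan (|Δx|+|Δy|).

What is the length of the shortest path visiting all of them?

Minimum one-way distance = 59.

There are 6! = 720 possible orderings.
Upland→Easton→Orwell→Oak→Ivy→Fenby→Juniper: 8+18+7+22+23+19 = 97
Upland→Easton→Orwell→Oak→Ivy→Juniper→Fenby: 8+18+7+22+18+19 = 92
Upland→Easton→Orwell→Oak→Fenby→Ivy→Juniper: 8+18+7+9+23+18 = 83
Upland→Easton→Orwell→Oak→Fenby→Juniper→Ivy: 8+18+7+9+19+18 = 79
Upland→Easton→Orwell→Oak→Juniper→Ivy→Fenby: 8+18+7+28+18+23 = 102
Upland→Easton→Orwell→Oak→Juniper→Fenby→Ivy: 8+18+7+28+19+23 = 103
Upland→Easton→Orwell→Ivy→Oak→Fenby→Juniper: 8+18+15+22+9+19 = 91
Upland→Easton→Orwell→Ivy→Oak→Juniper→Fenby: 8+18+15+22+28+19 = 110
… (712 more)
Upland→Juniper→Easton→Fenby→Oak→Orwell→Ivy: 9+13+6+9+7+15 = 59  ← best
The minimum is 59.
One shortest path: Upland → Juniper → Easton → Fenby → Oak → Orwell → Ivy.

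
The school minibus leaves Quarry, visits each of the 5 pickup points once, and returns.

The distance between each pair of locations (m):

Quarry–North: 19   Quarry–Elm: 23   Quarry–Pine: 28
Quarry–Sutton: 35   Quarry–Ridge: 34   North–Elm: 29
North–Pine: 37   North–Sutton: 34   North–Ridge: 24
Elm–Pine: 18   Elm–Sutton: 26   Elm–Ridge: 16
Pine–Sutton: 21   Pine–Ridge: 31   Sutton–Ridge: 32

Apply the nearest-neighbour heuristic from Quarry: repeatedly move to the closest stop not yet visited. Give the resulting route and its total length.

At Quarry the remaining stops are North 19, Elm 23, Pine 28, Ridge 34, Sutton 35; go to North.
At North the remaining stops are Ridge 24, Elm 29, Sutton 34, Pine 37; go to Ridge.
At Ridge the remaining stops are Elm 16, Pine 31, Sutton 32; go to Elm.
At Elm the remaining stops are Pine 18, Sutton 26; go to Pine.
At Pine the remaining stops are Sutton 21; go to Sutton.
Return Sutton→Quarry: 35.
Total = 19 + 24 + 16 + 18 + 21 + 35 = 133.

133 m along Quarry → North → Ridge → Elm → Pine → Sutton → Quarry.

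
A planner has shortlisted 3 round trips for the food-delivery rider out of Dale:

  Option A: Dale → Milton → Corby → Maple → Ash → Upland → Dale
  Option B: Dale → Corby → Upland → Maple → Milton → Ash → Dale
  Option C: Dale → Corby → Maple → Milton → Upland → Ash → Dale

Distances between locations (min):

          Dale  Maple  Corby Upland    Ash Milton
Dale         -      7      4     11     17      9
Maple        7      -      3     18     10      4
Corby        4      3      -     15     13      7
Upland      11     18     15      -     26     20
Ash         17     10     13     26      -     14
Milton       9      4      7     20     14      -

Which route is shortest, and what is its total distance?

Option A: 9 + 7 + 3 + 10 + 26 + 11 = 66
Option B: 4 + 15 + 18 + 4 + 14 + 17 = 72
Option C: 4 + 3 + 4 + 20 + 26 + 17 = 74

66 min — Option A is the shortest.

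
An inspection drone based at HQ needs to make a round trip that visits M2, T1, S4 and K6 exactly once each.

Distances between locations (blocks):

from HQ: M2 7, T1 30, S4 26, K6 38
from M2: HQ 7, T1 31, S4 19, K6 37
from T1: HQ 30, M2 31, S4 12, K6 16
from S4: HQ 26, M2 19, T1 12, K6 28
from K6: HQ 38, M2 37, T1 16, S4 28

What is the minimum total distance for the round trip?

HQ→M2→T1→S4→K6→HQ: 7+31+12+28+38 = 116
HQ→M2→T1→K6→S4→HQ: 7+31+16+28+26 = 108
HQ→M2→S4→T1→K6→HQ: 7+19+12+16+38 = 92
HQ→M2→S4→K6→T1→HQ: 7+19+28+16+30 = 100
HQ→M2→K6→T1→S4→HQ: 7+37+16+12+26 = 98
HQ→M2→K6→S4→T1→HQ: 7+37+28+12+30 = 114
HQ→T1→M2→S4→K6→HQ: 30+31+19+28+38 = 146
HQ→T1→M2→K6→S4→HQ: 30+31+37+28+26 = 152
HQ→T1→S4→M2→K6→HQ: 30+12+19+37+38 = 136
HQ→T1→K6→M2→S4→HQ: 30+16+37+19+26 = 128
HQ→S4→M2→T1→K6→HQ: 26+19+31+16+38 = 130
HQ→S4→T1→M2→K6→HQ: 26+12+31+37+38 = 144
The minimum is 92.
One optimal route: HQ → M2 → S4 → T1 → K6 → HQ (or its reverse).

Shortest round trip = 92 blocks.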